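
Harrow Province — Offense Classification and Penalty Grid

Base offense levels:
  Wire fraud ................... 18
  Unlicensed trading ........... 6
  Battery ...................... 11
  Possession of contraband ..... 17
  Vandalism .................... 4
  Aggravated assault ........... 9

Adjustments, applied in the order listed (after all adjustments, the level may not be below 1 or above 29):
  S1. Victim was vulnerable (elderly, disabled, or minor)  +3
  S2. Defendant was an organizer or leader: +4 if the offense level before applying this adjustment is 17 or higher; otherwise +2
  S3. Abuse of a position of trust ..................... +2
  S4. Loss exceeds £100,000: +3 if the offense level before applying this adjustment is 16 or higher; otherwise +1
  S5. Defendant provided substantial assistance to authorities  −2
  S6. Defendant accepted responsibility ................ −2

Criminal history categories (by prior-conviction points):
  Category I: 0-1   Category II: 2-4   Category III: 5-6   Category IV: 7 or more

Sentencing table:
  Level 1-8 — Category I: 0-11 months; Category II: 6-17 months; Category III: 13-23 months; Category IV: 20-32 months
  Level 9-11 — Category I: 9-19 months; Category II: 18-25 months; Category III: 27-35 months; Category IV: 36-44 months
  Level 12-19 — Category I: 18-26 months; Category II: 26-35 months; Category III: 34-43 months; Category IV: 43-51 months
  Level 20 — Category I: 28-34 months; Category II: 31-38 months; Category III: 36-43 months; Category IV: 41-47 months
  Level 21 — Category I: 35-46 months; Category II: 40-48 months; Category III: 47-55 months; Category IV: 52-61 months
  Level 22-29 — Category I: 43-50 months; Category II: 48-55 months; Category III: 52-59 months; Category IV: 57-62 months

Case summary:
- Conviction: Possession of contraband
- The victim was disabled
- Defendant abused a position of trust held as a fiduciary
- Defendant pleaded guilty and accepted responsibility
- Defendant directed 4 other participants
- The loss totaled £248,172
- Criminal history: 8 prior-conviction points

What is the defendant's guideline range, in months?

57-62 months

Base offense level for possession of contraband: 17.
S1 applies: 17 + 3 = 20.
S2 applies (level before this adjustment is 20 ≥ 17, so +4): 20 + 4 = 24.
S3 applies: 24 + 2 = 26.
S4 applies (level before this adjustment is 26 ≥ 16, so +3): 26 + 3 = 29.
S5 does not apply.
S6 applies: 29 − 2 = 27.
Final offense level: 27.
Criminal history: 8 prior points → Category IV (7+).
Level 27 falls in the 22-29 band.
Grid: Level 22-29 × Category IV = 57-62 months.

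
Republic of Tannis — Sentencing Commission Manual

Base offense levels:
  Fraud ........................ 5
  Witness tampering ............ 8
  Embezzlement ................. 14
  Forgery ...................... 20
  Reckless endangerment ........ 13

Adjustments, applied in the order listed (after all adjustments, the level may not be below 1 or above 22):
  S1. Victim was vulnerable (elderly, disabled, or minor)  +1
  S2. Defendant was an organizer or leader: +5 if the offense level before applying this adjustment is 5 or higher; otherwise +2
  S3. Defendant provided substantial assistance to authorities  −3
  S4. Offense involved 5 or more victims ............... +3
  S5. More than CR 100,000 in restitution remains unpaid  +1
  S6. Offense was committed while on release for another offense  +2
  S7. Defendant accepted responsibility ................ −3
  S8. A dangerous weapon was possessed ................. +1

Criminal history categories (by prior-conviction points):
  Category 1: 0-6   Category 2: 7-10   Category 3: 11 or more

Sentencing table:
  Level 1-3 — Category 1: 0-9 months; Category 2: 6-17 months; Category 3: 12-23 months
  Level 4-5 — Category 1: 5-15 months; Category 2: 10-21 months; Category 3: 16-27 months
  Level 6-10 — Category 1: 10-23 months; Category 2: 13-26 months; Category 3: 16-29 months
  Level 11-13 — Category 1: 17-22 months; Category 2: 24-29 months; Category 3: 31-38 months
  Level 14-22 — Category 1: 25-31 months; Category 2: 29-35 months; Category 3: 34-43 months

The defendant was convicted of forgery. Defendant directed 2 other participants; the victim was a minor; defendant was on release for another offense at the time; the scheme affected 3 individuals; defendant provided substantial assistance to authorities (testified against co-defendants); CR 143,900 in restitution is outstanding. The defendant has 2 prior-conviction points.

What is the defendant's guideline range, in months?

25-31 months

Base offense level for forgery: 20.
S1 applies: 20 + 1 = 21.
S2 applies (level before this adjustment is 21 ≥ 5, so +5): 21 + 5 = 26.
S3 applies: 26 − 3 = 23.
S4 does not apply.
S5 applies: 23 + 1 = 24.
S6 applies: 24 + 2 = 26.
S7 does not apply.
Level 26 exceeds the maximum of 22; capped at 22.
Final offense level: 22.
Criminal history: 2 prior points → Category 1 (0-6).
Level 22 falls in the 14-22 band.
Grid: Level 14-22 × Category 1 = 25-31 months.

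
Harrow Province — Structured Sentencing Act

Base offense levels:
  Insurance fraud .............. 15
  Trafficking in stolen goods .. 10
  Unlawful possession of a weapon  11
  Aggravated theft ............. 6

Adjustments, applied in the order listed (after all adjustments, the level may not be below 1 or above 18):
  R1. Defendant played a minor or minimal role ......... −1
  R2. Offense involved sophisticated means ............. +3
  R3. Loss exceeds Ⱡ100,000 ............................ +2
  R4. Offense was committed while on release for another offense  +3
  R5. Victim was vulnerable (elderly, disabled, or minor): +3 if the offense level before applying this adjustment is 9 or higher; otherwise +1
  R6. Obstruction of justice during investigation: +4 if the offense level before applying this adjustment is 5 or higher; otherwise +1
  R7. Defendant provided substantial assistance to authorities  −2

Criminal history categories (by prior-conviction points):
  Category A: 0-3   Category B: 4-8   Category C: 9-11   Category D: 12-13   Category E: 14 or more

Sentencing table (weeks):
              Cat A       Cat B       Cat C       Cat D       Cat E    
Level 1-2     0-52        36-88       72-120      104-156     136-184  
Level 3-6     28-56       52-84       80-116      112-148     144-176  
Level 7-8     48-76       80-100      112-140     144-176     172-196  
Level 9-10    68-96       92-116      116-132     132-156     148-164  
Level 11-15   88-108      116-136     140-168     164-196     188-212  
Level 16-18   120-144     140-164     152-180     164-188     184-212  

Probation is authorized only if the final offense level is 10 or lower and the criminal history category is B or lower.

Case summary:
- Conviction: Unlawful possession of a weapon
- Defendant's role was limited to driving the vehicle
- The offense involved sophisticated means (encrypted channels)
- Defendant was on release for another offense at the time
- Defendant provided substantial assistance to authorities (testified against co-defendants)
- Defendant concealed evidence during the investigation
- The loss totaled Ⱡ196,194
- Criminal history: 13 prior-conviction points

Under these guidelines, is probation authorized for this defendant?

Base offense level for unlawful possession of a weapon: 11.
R1 applies: 11 − 1 = 10.
R2 applies: 10 + 3 = 13.
R3 applies: 13 + 2 = 15.
R4 applies: 15 + 3 = 18.
R6 applies (level before this adjustment is 18 ≥ 5, so +4): 18 + 4 = 22.
R7 applies: 22 − 2 = 20.
Level 20 exceeds the maximum of 18; capped at 18.
Final offense level: 18.
Criminal history: 13 prior points → Category D (12-13).
Level 18 falls in the 16-18 band.
Grid: Level 16-18 × Category D = 164-188 weeks.
Probation check: level 18 > 10 and category D > B → not eligible.

No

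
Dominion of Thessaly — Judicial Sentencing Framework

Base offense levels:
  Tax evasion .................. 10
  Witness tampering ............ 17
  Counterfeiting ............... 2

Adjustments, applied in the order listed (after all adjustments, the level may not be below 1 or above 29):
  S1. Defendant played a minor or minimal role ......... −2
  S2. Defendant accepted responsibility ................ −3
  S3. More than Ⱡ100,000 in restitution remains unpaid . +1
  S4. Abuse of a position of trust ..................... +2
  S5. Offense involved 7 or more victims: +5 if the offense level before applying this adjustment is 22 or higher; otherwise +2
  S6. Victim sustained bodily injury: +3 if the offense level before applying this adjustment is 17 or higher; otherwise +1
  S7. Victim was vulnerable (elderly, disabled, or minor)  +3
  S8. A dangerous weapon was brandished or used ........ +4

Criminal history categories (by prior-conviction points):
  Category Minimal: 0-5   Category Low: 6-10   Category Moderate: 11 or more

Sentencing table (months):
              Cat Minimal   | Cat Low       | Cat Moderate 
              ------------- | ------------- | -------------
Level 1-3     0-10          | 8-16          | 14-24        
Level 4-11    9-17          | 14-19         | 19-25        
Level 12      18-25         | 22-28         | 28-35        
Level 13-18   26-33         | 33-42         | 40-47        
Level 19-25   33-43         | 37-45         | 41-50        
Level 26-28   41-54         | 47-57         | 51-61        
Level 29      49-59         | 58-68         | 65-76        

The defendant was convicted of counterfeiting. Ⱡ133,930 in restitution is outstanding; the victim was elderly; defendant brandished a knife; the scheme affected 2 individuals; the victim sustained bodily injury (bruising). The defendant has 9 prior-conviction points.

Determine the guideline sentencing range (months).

Base offense level for counterfeiting: 2.
S1 does not apply.
S2 does not apply.
S3 applies: 2 + 1 = 3.
S5 does not apply.
S6 applies (level before this adjustment is 3 < 17, so +1): 3 + 1 = 4.
S7 applies: 4 + 3 = 7.
S8 applies: 7 + 4 = 11.
Final offense level: 11.
Criminal history: 9 prior points → Category Low (6-10).
Level 11 falls in the 4-11 band.
Grid: Level 4-11 × Category Low = 14-19 months.

14-19 months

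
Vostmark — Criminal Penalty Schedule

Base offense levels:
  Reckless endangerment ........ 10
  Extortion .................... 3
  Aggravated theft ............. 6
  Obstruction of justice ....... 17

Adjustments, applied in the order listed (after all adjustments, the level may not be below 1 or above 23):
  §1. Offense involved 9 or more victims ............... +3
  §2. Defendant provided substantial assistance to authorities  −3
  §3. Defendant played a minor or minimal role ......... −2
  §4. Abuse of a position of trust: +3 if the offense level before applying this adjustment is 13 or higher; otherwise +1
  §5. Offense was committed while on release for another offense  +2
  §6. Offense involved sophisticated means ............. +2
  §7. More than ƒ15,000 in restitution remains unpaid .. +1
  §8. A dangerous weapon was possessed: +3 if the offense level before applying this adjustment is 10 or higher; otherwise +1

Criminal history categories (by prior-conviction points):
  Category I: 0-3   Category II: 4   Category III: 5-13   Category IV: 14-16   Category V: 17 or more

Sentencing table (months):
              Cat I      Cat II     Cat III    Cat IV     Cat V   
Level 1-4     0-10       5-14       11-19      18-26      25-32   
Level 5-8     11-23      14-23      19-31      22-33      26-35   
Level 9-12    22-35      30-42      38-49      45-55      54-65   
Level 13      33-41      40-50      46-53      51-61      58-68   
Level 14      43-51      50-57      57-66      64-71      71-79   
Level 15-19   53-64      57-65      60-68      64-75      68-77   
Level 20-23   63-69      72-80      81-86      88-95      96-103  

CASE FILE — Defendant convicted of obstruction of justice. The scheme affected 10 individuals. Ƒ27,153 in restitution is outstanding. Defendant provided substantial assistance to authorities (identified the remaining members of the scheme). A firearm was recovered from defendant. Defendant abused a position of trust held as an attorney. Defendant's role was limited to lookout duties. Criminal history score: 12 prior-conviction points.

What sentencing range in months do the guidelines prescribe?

81-86 months

Base offense level for obstruction of justice: 17.
§1 applies: 17 + 3 = 20.
§2 applies: 20 − 3 = 17.
§3 applies: 17 − 2 = 15.
§4 applies (level before this adjustment is 15 ≥ 13, so +3): 15 + 3 = 18.
§5 does not apply.
§7 applies: 18 + 1 = 19.
§8 applies (level before this adjustment is 19 ≥ 10, so +3): 19 + 3 = 22.
Final offense level: 22.
Criminal history: 12 prior points → Category III (5-13).
Level 22 falls in the 20-23 band.
Grid: Level 20-23 × Category III = 81-86 months.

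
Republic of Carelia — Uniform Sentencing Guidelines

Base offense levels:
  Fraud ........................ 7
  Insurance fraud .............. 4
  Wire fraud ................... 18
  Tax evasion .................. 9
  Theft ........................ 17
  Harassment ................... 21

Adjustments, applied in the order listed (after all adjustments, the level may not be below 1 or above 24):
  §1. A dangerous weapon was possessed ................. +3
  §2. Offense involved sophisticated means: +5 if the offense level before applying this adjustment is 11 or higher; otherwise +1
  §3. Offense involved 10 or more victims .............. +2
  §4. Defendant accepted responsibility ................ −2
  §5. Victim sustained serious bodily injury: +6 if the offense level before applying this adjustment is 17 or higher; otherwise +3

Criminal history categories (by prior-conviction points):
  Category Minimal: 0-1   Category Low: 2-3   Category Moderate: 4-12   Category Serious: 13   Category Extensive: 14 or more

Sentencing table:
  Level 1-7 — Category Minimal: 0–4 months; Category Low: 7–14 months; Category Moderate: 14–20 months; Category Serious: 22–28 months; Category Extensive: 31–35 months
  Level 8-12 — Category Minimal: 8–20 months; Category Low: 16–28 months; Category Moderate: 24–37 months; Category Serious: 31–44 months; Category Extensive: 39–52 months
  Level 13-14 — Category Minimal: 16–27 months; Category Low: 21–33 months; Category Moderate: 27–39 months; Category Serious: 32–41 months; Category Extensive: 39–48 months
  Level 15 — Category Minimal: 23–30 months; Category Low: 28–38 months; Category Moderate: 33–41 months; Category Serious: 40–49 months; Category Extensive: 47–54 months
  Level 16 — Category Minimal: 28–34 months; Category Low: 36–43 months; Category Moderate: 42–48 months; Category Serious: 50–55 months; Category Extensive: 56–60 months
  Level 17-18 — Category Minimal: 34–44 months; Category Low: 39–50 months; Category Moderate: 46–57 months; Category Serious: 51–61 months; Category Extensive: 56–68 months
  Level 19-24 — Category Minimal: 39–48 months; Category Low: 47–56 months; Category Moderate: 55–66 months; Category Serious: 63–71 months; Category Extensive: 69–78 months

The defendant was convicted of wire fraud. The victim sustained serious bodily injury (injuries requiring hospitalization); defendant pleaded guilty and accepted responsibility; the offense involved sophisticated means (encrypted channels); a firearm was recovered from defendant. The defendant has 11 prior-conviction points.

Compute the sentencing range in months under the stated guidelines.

Base offense level for wire fraud: 18.
§1 applies: 18 + 3 = 21.
§2 applies (level before this adjustment is 21 ≥ 11, so +5): 21 + 5 = 26.
§3 does not apply.
§4 applies: 26 − 2 = 24.
§5 applies (level before this adjustment is 24 ≥ 17, so +6): 24 + 6 = 30.
Level 30 exceeds the maximum of 24; capped at 24.
Final offense level: 24.
Criminal history: 11 prior points → Category Moderate (4-12).
Level 24 falls in the 19-24 band.
Grid: Level 19-24 × Category Moderate = 55-66 months.

55-66 months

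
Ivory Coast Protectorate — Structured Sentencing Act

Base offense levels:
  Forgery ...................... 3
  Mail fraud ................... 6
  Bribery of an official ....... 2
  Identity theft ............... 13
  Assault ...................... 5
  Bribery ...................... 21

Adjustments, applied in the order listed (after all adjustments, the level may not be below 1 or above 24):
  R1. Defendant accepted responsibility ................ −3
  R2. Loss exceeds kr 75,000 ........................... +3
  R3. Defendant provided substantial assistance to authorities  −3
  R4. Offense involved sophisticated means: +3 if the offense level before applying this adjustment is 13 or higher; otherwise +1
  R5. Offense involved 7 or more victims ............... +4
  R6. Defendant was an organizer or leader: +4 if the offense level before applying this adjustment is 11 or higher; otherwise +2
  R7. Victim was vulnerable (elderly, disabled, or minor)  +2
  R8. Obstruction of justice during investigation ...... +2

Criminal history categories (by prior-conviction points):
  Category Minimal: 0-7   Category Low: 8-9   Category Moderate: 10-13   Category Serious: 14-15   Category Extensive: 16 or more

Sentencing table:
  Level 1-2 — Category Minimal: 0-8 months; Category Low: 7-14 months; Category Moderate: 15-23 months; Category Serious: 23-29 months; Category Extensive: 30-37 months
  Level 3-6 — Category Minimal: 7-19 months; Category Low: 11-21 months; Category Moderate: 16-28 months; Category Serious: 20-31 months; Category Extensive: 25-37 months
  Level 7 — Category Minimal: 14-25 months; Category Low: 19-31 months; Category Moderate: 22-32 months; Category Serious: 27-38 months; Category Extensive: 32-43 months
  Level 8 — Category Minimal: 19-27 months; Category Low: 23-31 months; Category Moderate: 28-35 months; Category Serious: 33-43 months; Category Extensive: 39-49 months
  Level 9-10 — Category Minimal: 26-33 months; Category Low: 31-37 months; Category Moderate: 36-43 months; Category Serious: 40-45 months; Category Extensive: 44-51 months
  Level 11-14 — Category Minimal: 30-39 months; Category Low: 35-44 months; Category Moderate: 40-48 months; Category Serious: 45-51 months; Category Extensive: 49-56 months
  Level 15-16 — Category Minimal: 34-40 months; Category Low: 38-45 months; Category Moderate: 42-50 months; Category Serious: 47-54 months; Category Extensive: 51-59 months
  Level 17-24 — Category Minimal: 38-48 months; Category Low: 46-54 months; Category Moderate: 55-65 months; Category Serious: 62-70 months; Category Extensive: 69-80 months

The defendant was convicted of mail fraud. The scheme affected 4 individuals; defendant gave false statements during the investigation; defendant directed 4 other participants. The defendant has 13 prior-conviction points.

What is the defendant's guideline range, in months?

36-43 months

Base offense level for mail fraud: 6.
R3 does not apply.
R5 does not apply.
R6 applies (level before this adjustment is 6 < 11, so +2): 6 + 2 = 8.
R7 does not apply.
R8 applies: 8 + 2 = 10.
Final offense level: 10.
Criminal history: 13 prior points → Category Moderate (10-13).
Level 10 falls in the 9-10 band.
Grid: Level 9-10 × Category Moderate = 36-43 months.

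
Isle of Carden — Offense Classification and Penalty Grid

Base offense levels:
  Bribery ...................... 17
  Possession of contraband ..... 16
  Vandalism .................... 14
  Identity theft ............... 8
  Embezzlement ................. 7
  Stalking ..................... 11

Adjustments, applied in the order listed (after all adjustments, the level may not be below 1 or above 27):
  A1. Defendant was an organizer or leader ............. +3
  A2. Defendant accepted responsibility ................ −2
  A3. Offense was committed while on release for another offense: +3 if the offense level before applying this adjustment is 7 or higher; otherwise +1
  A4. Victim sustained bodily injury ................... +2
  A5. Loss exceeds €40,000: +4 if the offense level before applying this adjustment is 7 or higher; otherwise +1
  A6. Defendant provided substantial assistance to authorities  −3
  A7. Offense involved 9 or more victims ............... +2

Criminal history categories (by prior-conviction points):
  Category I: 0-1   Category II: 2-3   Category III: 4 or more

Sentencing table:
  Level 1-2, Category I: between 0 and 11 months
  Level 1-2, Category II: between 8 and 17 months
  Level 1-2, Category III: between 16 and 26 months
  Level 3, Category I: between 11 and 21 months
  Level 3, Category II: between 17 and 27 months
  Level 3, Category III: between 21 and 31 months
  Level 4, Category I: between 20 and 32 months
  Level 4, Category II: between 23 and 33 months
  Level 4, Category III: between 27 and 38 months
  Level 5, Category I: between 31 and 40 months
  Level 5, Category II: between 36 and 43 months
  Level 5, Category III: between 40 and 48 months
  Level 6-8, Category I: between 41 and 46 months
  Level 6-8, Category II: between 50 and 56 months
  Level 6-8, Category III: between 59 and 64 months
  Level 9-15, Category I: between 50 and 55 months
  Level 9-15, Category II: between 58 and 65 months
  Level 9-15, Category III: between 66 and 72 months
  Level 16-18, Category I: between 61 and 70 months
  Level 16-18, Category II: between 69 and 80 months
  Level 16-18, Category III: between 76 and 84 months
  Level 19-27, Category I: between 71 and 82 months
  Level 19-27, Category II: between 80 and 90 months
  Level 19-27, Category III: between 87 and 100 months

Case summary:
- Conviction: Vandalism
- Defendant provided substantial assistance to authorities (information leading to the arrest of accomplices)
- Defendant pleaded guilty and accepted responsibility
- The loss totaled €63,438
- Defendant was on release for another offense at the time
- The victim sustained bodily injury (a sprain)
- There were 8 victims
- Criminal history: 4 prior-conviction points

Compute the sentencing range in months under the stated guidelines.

Base offense level for vandalism: 14.
A1 does not apply.
A2 applies: 14 − 2 = 12.
A3 applies (level before this adjustment is 12 ≥ 7, so +3): 12 + 3 = 15.
A4 applies: 15 + 2 = 17.
A5 applies (level before this adjustment is 17 ≥ 7, so +4): 17 + 4 = 21.
A6 applies: 21 − 3 = 18.
Final offense level: 18.
Criminal history: 4 prior points → Category III (4+).
Level 18 falls in the 16-18 band.
Grid: Level 16-18 × Category III = 76-84 months.

76-84 months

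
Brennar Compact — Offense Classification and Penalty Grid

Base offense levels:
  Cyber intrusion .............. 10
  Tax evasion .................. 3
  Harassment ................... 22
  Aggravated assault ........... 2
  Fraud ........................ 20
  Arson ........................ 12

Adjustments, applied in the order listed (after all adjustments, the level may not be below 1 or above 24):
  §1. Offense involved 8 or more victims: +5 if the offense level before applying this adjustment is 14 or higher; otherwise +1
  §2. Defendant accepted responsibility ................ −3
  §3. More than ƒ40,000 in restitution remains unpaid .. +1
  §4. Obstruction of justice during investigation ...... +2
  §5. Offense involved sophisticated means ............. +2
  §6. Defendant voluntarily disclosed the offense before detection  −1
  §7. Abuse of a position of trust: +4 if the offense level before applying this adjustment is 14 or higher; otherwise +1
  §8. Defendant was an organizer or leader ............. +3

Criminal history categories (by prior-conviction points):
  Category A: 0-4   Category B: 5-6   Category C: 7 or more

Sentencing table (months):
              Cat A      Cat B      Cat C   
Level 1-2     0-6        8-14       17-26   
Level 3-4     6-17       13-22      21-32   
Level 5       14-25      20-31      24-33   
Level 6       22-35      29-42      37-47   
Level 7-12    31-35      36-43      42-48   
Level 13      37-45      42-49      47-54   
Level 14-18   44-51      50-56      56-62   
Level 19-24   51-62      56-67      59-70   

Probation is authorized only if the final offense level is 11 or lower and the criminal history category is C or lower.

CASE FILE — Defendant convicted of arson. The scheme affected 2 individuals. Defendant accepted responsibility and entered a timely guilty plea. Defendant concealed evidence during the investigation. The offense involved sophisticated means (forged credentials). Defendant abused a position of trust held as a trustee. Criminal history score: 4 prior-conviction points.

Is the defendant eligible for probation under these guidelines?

No

Base offense level for arson: 12.
§2 applies: 12 − 3 = 9.
§4 applies: 9 + 2 = 11.
§5 applies: 11 + 2 = 13.
§6 does not apply.
§7 applies (level before this adjustment is 13 < 14, so +1): 13 + 1 = 14.
§8 does not apply.
Final offense level: 14.
Criminal history: 4 prior points → Category A (0-4).
Level 14 falls in the 14-18 band.
Grid: Level 14-18 × Category A = 44-51 months.
Probation check: level 14 > 11 and category A ≤ C → not eligible.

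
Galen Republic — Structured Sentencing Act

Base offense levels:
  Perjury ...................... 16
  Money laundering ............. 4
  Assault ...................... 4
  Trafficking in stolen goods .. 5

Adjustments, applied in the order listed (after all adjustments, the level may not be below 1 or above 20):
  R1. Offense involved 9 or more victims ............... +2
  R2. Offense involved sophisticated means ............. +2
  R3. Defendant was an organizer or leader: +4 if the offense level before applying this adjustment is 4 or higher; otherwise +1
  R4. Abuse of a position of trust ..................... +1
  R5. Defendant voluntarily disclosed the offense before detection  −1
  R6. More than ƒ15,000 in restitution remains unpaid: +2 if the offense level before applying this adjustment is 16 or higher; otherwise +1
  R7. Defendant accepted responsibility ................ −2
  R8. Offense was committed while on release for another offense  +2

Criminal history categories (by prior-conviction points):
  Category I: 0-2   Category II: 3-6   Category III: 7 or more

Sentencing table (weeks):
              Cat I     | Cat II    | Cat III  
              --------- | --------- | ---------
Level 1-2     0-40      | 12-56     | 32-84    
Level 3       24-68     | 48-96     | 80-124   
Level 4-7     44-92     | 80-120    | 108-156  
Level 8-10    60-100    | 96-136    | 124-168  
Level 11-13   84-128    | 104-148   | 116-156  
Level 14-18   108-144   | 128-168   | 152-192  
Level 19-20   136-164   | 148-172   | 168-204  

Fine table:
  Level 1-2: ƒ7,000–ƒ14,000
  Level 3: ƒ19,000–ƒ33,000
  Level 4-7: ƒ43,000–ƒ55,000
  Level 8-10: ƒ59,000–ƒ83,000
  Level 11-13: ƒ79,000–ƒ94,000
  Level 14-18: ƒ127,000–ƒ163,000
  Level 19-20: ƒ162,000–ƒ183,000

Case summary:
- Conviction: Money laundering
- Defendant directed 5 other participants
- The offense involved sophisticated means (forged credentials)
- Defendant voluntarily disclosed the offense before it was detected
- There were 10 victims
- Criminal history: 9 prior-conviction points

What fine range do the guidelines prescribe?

Base offense level for money laundering: 4.
R1 applies: 4 + 2 = 6.
R2 applies: 6 + 2 = 8.
R3 applies (level before this adjustment is 8 ≥ 4, so +4): 8 + 4 = 12.
R5 applies: 12 − 1 = 11.
R6 does not apply.
R7 does not apply.
R8 does not apply.
Final offense level: 11.
Level 11 falls in the 11-13 band.
Fine table: Level 11-13 → ƒ79,000–ƒ94,000.

ƒ79,000–ƒ94,000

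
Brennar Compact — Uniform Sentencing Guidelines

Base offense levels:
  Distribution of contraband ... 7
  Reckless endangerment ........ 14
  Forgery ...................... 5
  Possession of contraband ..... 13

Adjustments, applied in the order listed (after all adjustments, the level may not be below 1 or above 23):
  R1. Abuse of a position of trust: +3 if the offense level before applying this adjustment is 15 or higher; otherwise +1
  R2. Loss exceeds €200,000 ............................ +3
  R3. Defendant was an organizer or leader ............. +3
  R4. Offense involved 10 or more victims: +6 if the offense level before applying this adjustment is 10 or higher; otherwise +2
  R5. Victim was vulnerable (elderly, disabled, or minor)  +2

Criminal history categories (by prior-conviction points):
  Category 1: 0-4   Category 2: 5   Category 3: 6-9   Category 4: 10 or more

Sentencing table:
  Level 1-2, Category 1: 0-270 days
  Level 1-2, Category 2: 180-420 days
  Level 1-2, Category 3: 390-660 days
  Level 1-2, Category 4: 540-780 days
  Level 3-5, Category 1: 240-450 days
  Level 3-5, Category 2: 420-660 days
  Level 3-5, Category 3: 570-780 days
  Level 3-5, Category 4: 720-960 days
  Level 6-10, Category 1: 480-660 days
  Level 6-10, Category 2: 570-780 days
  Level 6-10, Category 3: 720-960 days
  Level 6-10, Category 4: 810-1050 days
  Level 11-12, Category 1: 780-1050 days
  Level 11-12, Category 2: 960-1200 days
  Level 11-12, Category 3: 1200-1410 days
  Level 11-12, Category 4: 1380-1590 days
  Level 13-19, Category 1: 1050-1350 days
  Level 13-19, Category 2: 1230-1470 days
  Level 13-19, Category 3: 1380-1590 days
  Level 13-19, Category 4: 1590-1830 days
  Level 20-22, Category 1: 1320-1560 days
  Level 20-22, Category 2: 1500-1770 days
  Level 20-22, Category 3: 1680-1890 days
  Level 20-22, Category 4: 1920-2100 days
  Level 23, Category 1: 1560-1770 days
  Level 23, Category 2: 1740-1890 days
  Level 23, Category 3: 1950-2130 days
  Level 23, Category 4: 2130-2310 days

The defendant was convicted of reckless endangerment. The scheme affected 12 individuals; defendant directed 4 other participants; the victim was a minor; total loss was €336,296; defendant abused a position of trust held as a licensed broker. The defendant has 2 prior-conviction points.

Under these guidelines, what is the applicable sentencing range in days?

1560-1770 days

Base offense level for reckless endangerment: 14.
R1 applies (level before this adjustment is 14 < 15, so +1): 14 + 1 = 15.
R2 applies: 15 + 3 = 18.
R3 applies: 18 + 3 = 21.
R4 applies (level before this adjustment is 21 ≥ 10, so +6): 21 + 6 = 27.
R5 applies: 27 + 2 = 29.
Level 29 exceeds the maximum of 23; capped at 23.
Final offense level: 23.
Criminal history: 2 prior points → Category 1 (0-4).
Level 23 falls in the 23 band.
Grid: Level 23 × Category 1 = 1560-1770 days.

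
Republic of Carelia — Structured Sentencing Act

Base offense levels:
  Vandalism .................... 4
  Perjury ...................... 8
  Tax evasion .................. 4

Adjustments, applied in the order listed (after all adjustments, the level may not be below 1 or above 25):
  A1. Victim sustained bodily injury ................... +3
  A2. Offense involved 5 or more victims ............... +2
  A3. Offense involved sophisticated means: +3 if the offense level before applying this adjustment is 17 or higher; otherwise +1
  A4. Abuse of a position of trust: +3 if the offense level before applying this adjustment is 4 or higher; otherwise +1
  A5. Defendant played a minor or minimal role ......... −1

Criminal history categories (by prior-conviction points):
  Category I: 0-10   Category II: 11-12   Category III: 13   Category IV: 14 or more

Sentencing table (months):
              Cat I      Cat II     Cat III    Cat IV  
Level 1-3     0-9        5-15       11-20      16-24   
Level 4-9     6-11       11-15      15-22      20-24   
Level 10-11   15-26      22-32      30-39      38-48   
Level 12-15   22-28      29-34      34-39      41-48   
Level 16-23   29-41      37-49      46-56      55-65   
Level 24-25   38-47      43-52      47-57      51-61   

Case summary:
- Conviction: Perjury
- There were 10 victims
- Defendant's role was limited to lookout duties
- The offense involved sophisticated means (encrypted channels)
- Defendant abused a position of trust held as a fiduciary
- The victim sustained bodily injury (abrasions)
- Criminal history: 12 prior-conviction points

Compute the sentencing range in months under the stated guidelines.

Base offense level for perjury: 8.
A1 applies: 8 + 3 = 11.
A2 applies: 11 + 2 = 13.
A3 applies (level before this adjustment is 13 < 17, so +1): 13 + 1 = 14.
A4 applies (level before this adjustment is 14 ≥ 4, so +3): 14 + 3 = 17.
A5 applies: 17 − 1 = 16.
Final offense level: 16.
Criminal history: 12 prior points → Category II (11-12).
Level 16 falls in the 16-23 band.
Grid: Level 16-23 × Category II = 37-49 months.

37-49 months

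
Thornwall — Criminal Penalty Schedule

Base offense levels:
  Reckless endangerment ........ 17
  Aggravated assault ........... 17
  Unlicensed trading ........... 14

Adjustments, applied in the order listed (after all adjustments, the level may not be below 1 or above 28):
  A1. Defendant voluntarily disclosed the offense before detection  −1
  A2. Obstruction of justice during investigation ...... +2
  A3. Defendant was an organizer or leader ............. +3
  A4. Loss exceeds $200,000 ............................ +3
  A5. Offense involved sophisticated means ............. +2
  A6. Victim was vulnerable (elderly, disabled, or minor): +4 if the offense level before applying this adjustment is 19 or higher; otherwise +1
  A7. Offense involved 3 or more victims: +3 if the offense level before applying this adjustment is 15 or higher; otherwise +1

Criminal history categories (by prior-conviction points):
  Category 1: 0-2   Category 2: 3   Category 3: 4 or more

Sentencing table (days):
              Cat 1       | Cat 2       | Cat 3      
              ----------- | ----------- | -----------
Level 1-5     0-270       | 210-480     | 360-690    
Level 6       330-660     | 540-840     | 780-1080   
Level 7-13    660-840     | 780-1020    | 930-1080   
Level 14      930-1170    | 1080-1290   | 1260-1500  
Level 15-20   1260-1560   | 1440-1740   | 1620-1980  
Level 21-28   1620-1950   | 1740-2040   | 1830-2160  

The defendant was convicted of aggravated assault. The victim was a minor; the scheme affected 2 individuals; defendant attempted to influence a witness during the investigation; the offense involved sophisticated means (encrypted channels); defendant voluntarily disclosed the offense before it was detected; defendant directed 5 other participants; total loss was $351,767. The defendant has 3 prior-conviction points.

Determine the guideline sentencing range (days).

1740-2040 days

Base offense level for aggravated assault: 17.
A1 applies: 17 − 1 = 16.
A2 applies: 16 + 2 = 18.
A3 applies: 18 + 3 = 21.
A4 applies: 21 + 3 = 24.
A5 applies: 24 + 2 = 26.
A6 applies (level before this adjustment is 26 ≥ 19, so +4): 26 + 4 = 30.
A7 does not apply.
Level 30 exceeds the maximum of 28; capped at 28.
Final offense level: 28.
Criminal history: 3 prior points → Category 2 (3).
Level 28 falls in the 21-28 band.
Grid: Level 21-28 × Category 2 = 1740-2040 days.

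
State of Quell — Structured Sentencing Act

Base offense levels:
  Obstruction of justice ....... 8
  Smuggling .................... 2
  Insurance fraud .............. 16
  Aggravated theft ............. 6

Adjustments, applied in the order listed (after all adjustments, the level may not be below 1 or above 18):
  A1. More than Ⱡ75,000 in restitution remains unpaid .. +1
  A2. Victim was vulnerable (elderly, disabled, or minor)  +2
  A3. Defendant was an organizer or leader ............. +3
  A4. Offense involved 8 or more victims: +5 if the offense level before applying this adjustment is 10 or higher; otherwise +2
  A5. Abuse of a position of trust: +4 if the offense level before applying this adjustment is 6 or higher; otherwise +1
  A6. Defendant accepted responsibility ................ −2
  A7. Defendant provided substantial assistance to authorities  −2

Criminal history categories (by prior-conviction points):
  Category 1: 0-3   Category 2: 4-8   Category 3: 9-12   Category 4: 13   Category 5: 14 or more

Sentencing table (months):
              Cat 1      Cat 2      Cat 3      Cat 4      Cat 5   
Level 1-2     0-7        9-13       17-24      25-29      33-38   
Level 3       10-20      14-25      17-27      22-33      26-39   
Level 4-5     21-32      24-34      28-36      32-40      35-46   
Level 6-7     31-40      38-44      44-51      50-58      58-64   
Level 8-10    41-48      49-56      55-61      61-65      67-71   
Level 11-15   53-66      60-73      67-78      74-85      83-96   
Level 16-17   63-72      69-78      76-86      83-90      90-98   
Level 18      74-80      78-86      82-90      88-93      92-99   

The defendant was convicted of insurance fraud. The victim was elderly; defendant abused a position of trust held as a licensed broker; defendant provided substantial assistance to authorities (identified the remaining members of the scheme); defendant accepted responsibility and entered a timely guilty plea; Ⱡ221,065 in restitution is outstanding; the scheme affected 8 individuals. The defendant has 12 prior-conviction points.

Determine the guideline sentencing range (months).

82-90 months

Base offense level for insurance fraud: 16.
A1 applies: 16 + 1 = 17.
A2 applies: 17 + 2 = 19.
A4 applies (level before this adjustment is 19 ≥ 10, so +5): 19 + 5 = 24.
A5 applies (level before this adjustment is 24 ≥ 6, so +4): 24 + 4 = 28.
A6 applies: 28 − 2 = 26.
A7 applies: 26 − 2 = 24.
Level 24 exceeds the maximum of 18; capped at 18.
Final offense level: 18.
Criminal history: 12 prior points → Category 3 (9-12).
Level 18 falls in the 18 band.
Grid: Level 18 × Category 3 = 82-90 months.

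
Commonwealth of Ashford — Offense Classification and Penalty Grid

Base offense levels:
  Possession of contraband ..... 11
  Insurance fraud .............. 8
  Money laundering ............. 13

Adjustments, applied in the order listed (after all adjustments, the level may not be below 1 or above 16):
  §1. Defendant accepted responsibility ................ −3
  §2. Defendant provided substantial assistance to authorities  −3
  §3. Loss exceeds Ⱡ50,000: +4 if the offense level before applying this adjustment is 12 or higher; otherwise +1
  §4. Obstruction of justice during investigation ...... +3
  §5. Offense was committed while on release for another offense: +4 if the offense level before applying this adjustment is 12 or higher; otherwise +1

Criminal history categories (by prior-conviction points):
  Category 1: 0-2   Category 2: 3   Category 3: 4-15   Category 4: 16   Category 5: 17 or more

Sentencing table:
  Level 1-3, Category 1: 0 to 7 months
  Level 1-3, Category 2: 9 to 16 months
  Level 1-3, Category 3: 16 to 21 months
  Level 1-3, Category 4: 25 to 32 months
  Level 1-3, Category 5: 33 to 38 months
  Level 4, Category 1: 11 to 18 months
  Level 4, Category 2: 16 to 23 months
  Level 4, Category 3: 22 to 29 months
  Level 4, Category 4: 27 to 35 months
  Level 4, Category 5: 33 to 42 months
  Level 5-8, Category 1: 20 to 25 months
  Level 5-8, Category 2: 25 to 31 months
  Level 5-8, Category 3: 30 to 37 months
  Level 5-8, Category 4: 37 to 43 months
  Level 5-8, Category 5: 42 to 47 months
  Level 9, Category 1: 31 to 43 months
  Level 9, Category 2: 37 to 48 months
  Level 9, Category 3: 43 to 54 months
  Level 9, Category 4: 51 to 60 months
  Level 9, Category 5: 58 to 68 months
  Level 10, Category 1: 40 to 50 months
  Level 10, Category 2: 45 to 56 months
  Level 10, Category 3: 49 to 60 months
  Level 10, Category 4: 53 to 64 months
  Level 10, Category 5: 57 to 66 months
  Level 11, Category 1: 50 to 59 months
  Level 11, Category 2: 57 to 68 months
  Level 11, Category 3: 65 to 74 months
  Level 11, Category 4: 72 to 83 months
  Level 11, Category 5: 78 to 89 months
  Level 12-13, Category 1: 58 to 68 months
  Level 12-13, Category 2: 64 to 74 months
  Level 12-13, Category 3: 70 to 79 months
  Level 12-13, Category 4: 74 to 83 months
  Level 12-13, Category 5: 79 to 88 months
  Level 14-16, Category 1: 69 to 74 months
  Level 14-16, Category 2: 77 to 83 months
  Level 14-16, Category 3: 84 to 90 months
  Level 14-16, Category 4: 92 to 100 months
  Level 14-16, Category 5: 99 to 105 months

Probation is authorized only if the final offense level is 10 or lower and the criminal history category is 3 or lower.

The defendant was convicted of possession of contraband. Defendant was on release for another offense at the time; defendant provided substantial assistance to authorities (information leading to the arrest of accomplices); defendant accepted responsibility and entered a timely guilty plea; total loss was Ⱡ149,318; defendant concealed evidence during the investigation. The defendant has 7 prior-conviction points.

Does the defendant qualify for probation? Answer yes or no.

Base offense level for possession of contraband: 11.
§1 applies: 11 − 3 = 8.
§2 applies: 8 − 3 = 5.
§3 applies (level before this adjustment is 5 < 12, so +1): 5 + 1 = 6.
§4 applies: 6 + 3 = 9.
§5 applies (level before this adjustment is 9 < 12, so +1): 9 + 1 = 10.
Final offense level: 10.
Criminal history: 7 prior points → Category 3 (4-15).
Level 10 falls in the 10 band.
Grid: Level 10 × Category 3 = 49-60 months.
Probation check: level 10 ≤ 10 and category 3 ≤ 3 → eligible.

Yes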